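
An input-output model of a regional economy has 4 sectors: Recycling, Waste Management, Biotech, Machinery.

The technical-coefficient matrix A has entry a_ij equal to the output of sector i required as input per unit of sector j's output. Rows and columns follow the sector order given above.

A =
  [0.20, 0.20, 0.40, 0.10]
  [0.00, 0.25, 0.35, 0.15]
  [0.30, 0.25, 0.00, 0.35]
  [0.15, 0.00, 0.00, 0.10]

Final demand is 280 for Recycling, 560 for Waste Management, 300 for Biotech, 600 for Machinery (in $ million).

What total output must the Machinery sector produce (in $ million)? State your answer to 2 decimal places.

x_4 = 941.60

I − A =
  [   0.80    -0.20    -0.40    -0.10]
  [   0.00     0.75    -0.35    -0.15]
  [  -0.30    -0.25     1.00    -0.35]
  [  -0.15     0.00     0.00     0.90]
Compute the cofactors C_ij = (−1)^(i+j)·(3×3 minor ij) of I−A; the adjugate is their transpose:
adj(I−A) = Cᵀ =
  [ 0.596250   0.270000   0.333000   0.240750]
  [ 0.135375   0.576000   0.255750   0.210500]
  [ 0.247500   0.240750   0.524250   0.271500]
  [ 0.099375   0.045000   0.055500   0.419000]
det(I−A) = Σ_j (I−A)_1j·C_1j = (0.80)(0.596250) + (-0.20)(0.135375) + (-0.40)(0.247500) + (-0.10)(0.099375) = 0.3409875
(I − A)⁻¹ = adj(I−A) / det(I−A) ≈
  [   1.7486     0.7918     0.9766     0.7060]
  [   0.3970     1.6892     0.7500     0.6173]
  [   0.7258     0.7060     1.5374     0.7962]
  [   0.2914     0.1320     0.1628     1.2288]
x = (I − A)⁻¹ d = adj(I−A)·d / det(I−A), with det(I−A) = 0.3409875:
  x_1 = (0.596250·280 + 0.270000·560 + 0.333000·300 + 0.240750·600) / 0.3409875 = 562.50 / 0.3409875 ≈ 1649.62
  x_2 = (0.135375·280 + 0.576000·560 + 0.255750·300 + 0.210500·600) / 0.3409875 = 563.49 / 0.3409875 ≈ 1652.52
  x_3 = (0.247500·280 + 0.240750·560 + 0.524250·300 + 0.271500·600) / 0.3409875 = 524.295 / 0.3409875 ≈ 1537.58
  x_4 = (0.099375·280 + 0.045000·560 + 0.055500·300 + 0.419000·600) / 0.3409875 = 321.075 / 0.3409875 ≈ 941.60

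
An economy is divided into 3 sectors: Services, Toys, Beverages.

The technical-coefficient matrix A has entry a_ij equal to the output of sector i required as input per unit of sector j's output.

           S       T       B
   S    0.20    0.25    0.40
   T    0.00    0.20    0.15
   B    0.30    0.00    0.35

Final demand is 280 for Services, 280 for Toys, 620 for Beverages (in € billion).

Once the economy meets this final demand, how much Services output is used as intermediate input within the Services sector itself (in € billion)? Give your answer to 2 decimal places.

I − A =
  [   0.80    -0.25    -0.40]
  [   0.00     0.80    -0.15]
  [  -0.30     0.00     0.65]
Cofactors of I−A, C_ij = (−1)^(i+j)·(minor ij) (rows/columns in the sector order above):
  C_11 = (0.80)(0.65) − (-0.15)(0.00) = 0.5200
  C_12 = −[(0.00)(0.65) − (-0.15)(-0.30)] = 0.0450
  C_13 = (0.00)(0.00) − (0.80)(-0.30) = 0.2400
  C_21 = −[(-0.25)(0.65) − (-0.40)(0.00)] = 0.1625
  C_22 = (0.80)(0.65) − (-0.40)(-0.30) = 0.4000
  C_23 = −[(0.80)(0.00) − (-0.25)(-0.30)] = 0.0750
  C_31 = (-0.25)(-0.15) − (-0.40)(0.80) = 0.3575
  C_32 = −[(0.80)(-0.15) − (-0.40)(0.00)] = 0.1200
  C_33 = (0.80)(0.80) − (-0.25)(0.00) = 0.6400
det(I−A) = Σ_j (I−A)_1j·C_1j = (0.80)(0.5200) + (-0.25)(0.0450) + (-0.40)(0.2400) = 0.30875
adj(I−A) = Cᵀ =
  [ 0.5200   0.1625   0.3575]
  [ 0.0450   0.4000   0.1200]
  [ 0.2400   0.0750   0.6400]
(I − A)⁻¹ = adj(I−A) / det(I−A) ≈
  [   1.6842     0.5263     1.1579]
  [   0.1457     1.2955     0.3887]
  [   0.7773     0.2429     2.0729]
First solve x = (I − A)⁻¹ d = adj(I−A)·d / det(I−A); in particular x_S = (0.5200·280 + 0.1625·280 + 0.3575·620) / 0.30875 = 412.75 / 0.30875 ≈ 1336.8421.
Intermediate flow from S to S: z_SS = a_SS · x_S = 0.20 × 412.75 / 0.30875 = 82.55 / 0.30875 ≈ 267.37.

z_SS = 267.37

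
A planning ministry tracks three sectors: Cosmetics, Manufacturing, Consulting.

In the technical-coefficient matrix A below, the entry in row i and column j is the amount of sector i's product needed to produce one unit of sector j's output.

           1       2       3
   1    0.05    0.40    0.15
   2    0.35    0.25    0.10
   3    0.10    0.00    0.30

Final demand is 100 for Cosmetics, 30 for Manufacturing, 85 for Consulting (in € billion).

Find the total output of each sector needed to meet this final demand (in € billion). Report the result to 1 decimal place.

I − A =
  [   0.95    -0.40    -0.15]
  [  -0.35     0.75    -0.10]
  [  -0.10     0.00     0.70]
Cofactors of I−A, C_ij = (−1)^(i+j)·(minor ij) (rows/columns in the sector order above):
  C_11 = (0.75)(0.70) − (-0.10)(0.00) = 0.5250
  C_12 = −[(-0.35)(0.70) − (-0.10)(-0.10)] = 0.2550
  C_13 = (-0.35)(0.00) − (0.75)(-0.10) = 0.0750
  C_21 = −[(-0.40)(0.70) − (-0.15)(0.00)] = 0.2800
  C_22 = (0.95)(0.70) − (-0.15)(-0.10) = 0.6500
  C_23 = −[(0.95)(0.00) − (-0.40)(-0.10)] = 0.0400
  C_31 = (-0.40)(-0.10) − (-0.15)(0.75) = 0.1525
  C_32 = −[(0.95)(-0.10) − (-0.15)(-0.35)] = 0.1475
  C_33 = (0.95)(0.75) − (-0.40)(-0.35) = 0.5725
det(I−A) = Σ_j (I−A)_1j·C_1j = (0.95)(0.5250) + (-0.40)(0.2550) + (-0.15)(0.0750) = 0.3855
adj(I−A) = Cᵀ =
  [ 0.5250   0.2800   0.1525]
  [ 0.2550   0.6500   0.1475]
  [ 0.0750   0.0400   0.5725]
(I − A)⁻¹ = adj(I−A) / det(I−A) ≈
  [   1.3619     0.7263     0.3956]
  [   0.6615     1.6861     0.3826]
  [   0.1946     0.1038     1.4851]
x = (I − A)⁻¹ d = adj(I−A)·d / det(I−A), with det(I−A) = 0.3855:
  x_1 = (0.5250·100 + 0.2800·30 + 0.1525·85) / 0.3855 = 73.8625 / 0.3855 ≈ 191.6
  x_2 = (0.2550·100 + 0.6500·30 + 0.1475·85) / 0.3855 = 57.5375 / 0.3855 ≈ 149.3
  x_3 = (0.0750·100 + 0.0400·30 + 0.5725·85) / 0.3855 = 57.3625 / 0.3855 ≈ 148.8

x_1 = 191.6, x_2 = 149.3, x_3 = 148.8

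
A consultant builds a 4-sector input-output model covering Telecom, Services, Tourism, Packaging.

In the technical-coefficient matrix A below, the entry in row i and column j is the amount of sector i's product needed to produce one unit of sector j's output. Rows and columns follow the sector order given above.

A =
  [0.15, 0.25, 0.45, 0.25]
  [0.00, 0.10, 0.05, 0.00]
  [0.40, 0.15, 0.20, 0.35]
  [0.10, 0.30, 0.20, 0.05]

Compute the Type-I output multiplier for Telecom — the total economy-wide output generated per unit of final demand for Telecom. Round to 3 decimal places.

I − A =
  [   0.85    -0.25    -0.45    -0.25]
  [   0.00     0.90    -0.05     0.00]
  [  -0.40    -0.15     0.80    -0.35]
  [  -0.10    -0.30    -0.20     0.95]
Compute the cofactors C_ij = (−1)^(i+j)·(3×3 minor ij) of I−A; the adjugate is their transpose:
adj(I−A) = Cᵀ =
  [ 0.608625   0.351375   0.445375   0.324250]
  [ 0.020750   0.359750   0.039125   0.019875]
  [ 0.373500   0.340375   0.704250   0.357750]
  [ 0.149250   0.222250   0.207500   0.438625]
det(I−A) = Σ_j (I−A)_1j·C_1j = (0.85)(0.608625) + (-0.25)(0.020750) + (-0.45)(0.373500) + (-0.25)(0.149250) = 0.30675625
(I − A)⁻¹ = adj(I−A) / det(I−A) ≈
  [   1.9841     1.1455     1.4519     1.0570]
  [   0.0676     1.1728     0.1275     0.0648]
  [   1.2176     1.1096     2.2958     1.1662]
  [   0.4865     0.7245     0.6764     1.4299]
The output multiplier for sector j is the column-j sum of the Leontief inverse (I − A)⁻¹ = adj(I−A) / det(I−A).
Column 1 of adj(I−A): (0.608625, 0.020750, 0.373500, 0.149250); det(I−A) = 0.30675625.
m_1 = (0.608625 + 0.020750 + 0.373500 + 0.149250) / 0.30675625 = 1.152125 / 0.30675625 ≈ 3.756.

m_1 = 3.756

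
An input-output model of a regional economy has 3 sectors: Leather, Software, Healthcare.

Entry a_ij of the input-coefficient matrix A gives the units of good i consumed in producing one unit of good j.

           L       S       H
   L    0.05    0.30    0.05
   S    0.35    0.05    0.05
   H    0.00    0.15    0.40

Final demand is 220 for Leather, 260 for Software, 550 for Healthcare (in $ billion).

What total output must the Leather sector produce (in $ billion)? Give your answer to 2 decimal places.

I − A =
  [   0.95    -0.30    -0.05]
  [  -0.35     0.95    -0.05]
  [   0.00    -0.15     0.60]
Cofactors of I−A, C_ij = (−1)^(i+j)·(minor ij) (rows/columns in the sector order above):
  C_11 = (0.95)(0.60) − (-0.05)(-0.15) = 0.5625
  C_12 = −[(-0.35)(0.60) − (-0.05)(0.00)] = 0.2100
  C_13 = (-0.35)(-0.15) − (0.95)(0.00) = 0.0525
  C_21 = −[(-0.30)(0.60) − (-0.05)(-0.15)] = 0.1875
  C_22 = (0.95)(0.60) − (-0.05)(0.00) = 0.5700
  C_23 = −[(0.95)(-0.15) − (-0.30)(0.00)] = 0.1425
  C_31 = (-0.30)(-0.05) − (-0.05)(0.95) = 0.0625
  C_32 = −[(0.95)(-0.05) − (-0.05)(-0.35)] = 0.0650
  C_33 = (0.95)(0.95) − (-0.30)(-0.35) = 0.7975
det(I−A) = Σ_j (I−A)_1j·C_1j = (0.95)(0.5625) + (-0.30)(0.2100) + (-0.05)(0.0525) = 0.46875
adj(I−A) = Cᵀ =
  [ 0.5625   0.1875   0.0625]
  [ 0.2100   0.5700   0.0650]
  [ 0.0525   0.1425   0.7975]
(I − A)⁻¹ = adj(I−A) / det(I−A) ≈
  [   1.2000     0.4000     0.1333]
  [   0.4480     1.2160     0.1387]
  [   0.1120     0.3040     1.7013]
x = (I − A)⁻¹ d = adj(I−A)·d / det(I−A), with det(I−A) = 0.46875:
  x_L = (0.5625·220 + 0.1875·260 + 0.0625·550) / 0.46875 = 206.875 / 0.46875 ≈ 441.33
  x_S = (0.2100·220 + 0.5700·260 + 0.0650·550) / 0.46875 = 230.15 / 0.46875 ≈ 490.99
  x_H = (0.0525·220 + 0.1425·260 + 0.7975·550) / 0.46875 = 487.225 / 0.46875 ≈ 1039.41

x_L = 441.33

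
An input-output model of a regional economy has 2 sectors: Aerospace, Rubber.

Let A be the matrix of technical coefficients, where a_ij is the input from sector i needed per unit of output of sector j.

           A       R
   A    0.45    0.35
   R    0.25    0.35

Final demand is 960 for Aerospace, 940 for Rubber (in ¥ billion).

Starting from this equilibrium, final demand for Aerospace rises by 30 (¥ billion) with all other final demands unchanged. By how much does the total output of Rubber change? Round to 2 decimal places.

I − A =
  [   0.55    -0.35]
  [  -0.25     0.65]
det(I−A) = (0.55)(0.65) − (-0.35)(-0.25) = 0.2700
adj(I−A) = [[0.65, 0.35], [0.25, 0.55]]
(I − A)⁻¹ = adj(I−A) / det(I−A) ≈
  [   2.4074     1.2963]
  [   0.9259     2.0370]
Δx = (I − A)⁻¹ Δd with Δd having +30 in the Aerospace component and 0 elsewhere.
So Δx_R = L_RA · (+30), where L_RA = adj(I−A)_RA / det(I−A) = 0.25 / 0.2700.
Δx_R = 0.25 × (+30) / 0.2700 = 7.50 / 0.2700 ≈ 27.78.

Δx_R = 27.78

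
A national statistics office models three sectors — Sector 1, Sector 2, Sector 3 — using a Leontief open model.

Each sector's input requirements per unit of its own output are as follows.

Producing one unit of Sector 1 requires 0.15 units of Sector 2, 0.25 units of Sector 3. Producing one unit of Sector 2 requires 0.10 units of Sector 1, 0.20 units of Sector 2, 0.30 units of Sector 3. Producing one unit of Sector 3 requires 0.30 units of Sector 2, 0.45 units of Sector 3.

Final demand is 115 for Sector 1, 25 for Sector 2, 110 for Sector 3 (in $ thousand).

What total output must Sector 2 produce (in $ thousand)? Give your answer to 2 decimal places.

x_2 = 194.05

I − A =
  [   1.00    -0.10     0.00]
  [  -0.15     0.80    -0.30]
  [  -0.25    -0.30     0.55]
Cofactors of I−A, C_ij = (−1)^(i+j)·(minor ij) (rows/columns in the sector order above):
  C_11 = (0.80)(0.55) − (-0.30)(-0.30) = 0.3500
  C_12 = −[(-0.15)(0.55) − (-0.30)(-0.25)] = 0.1575
  C_13 = (-0.15)(-0.30) − (0.80)(-0.25) = 0.2450
  C_21 = −[(-0.10)(0.55) − (0.00)(-0.30)] = 0.0550
  C_22 = (1.00)(0.55) − (0.00)(-0.25) = 0.5500
  C_23 = −[(1.00)(-0.30) − (-0.10)(-0.25)] = 0.3250
  C_31 = (-0.10)(-0.30) − (0.00)(0.80) = 0.0300
  C_32 = −[(1.00)(-0.30) − (0.00)(-0.15)] = 0.3000
  C_33 = (1.00)(0.80) − (-0.10)(-0.15) = 0.7850
det(I−A) = Σ_j (I−A)_1j·C_1j = (1.00)(0.3500) + (-0.10)(0.1575) + (0.00)(0.2450) = 0.33425
adj(I−A) = Cᵀ =
  [ 0.3500   0.0550   0.0300]
  [ 0.1575   0.5500   0.3000]
  [ 0.2450   0.3250   0.7850]
(I − A)⁻¹ = adj(I−A) / det(I−A) ≈
  [   1.0471     0.1645     0.0898]
  [   0.4712     1.6455     0.8975]
  [   0.7330     0.9723     2.3485]
x = (I − A)⁻¹ d = adj(I−A)·d / det(I−A), with det(I−A) = 0.33425:
  x_1 = (0.3500·115 + 0.0550·25 + 0.0300·110) / 0.33425 = 44.925 / 0.33425 ≈ 134.41
  x_2 = (0.1575·115 + 0.5500·25 + 0.3000·110) / 0.33425 = 64.8625 / 0.33425 ≈ 194.05
  x_3 = (0.2450·115 + 0.3250·25 + 0.7850·110) / 0.33425 = 122.65 / 0.33425 ≈ 366.94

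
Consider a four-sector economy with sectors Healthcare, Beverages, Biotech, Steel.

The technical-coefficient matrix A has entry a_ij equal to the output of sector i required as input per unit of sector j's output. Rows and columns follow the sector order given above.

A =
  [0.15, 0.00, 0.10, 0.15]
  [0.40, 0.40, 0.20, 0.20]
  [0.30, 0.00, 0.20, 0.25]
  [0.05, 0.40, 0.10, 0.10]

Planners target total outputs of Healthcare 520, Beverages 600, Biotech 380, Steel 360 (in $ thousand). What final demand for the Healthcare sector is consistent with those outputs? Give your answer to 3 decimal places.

d_1 = 350.000

I − A =
  [   0.85     0.00    -0.10    -0.15]
  [  -0.40     0.60    -0.20    -0.20]
  [  -0.30     0.00     0.80    -0.25]
  [  -0.05    -0.40    -0.10     0.90]
d = (I − A) x:
  d_1 = (+0.85)·520 + (+0.00)·600 + (-0.10)·380 + (-0.15)·360 = 350.000
  d_2 = (-0.40)·520 + (+0.60)·600 + (-0.20)·380 + (-0.20)·360 = 4.000
  d_3 = (-0.30)·520 + (+0.00)·600 + (+0.80)·380 + (-0.25)·360 = 58.000
  d_4 = (-0.05)·520 + (-0.40)·600 + (-0.10)·380 + (+0.90)·360 = 20.000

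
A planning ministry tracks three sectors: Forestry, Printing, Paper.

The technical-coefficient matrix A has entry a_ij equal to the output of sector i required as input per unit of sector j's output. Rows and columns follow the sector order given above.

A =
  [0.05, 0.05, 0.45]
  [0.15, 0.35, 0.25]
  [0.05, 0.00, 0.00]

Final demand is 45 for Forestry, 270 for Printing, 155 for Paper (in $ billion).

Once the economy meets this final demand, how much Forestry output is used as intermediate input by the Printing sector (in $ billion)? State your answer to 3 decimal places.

z_12 = 25.642

I − A =
  [   0.95    -0.05    -0.45]
  [  -0.15     0.65    -0.25]
  [  -0.05     0.00     1.00]
Cofactors of I−A, C_ij = (−1)^(i+j)·(minor ij) (rows/columns in the sector order above):
  C_11 = (0.65)(1.00) − (-0.25)(0.00) = 0.6500
  C_12 = −[(-0.15)(1.00) − (-0.25)(-0.05)] = 0.1625
  C_13 = (-0.15)(0.00) − (0.65)(-0.05) = 0.0325
  C_21 = −[(-0.05)(1.00) − (-0.45)(0.00)] = 0.0500
  C_22 = (0.95)(1.00) − (-0.45)(-0.05) = 0.9275
  C_23 = −[(0.95)(0.00) − (-0.05)(-0.05)] = 0.0025
  C_31 = (-0.05)(-0.25) − (-0.45)(0.65) = 0.3050
  C_32 = −[(0.95)(-0.25) − (-0.45)(-0.15)] = 0.3050
  C_33 = (0.95)(0.65) − (-0.05)(-0.15) = 0.6100
det(I−A) = Σ_j (I−A)_1j·C_1j = (0.95)(0.6500) + (-0.05)(0.1625) + (-0.45)(0.0325) = 0.59475
adj(I−A) = Cᵀ =
  [ 0.6500   0.0500   0.3050]
  [ 0.1625   0.9275   0.3050]
  [ 0.0325   0.0025   0.6100]
(I − A)⁻¹ = adj(I−A) / det(I−A) ≈
  [   1.0929     0.0841     0.5128]
  [   0.2732     1.5595     0.5128]
  [   0.0546     0.0042     1.0256]
First solve x = (I − A)⁻¹ d = adj(I−A)·d / det(I−A); in particular x_2 = (0.1625·45 + 0.9275·270 + 0.3050·155) / 0.59475 = 305.0125 / 0.59475 ≈ 512.84153.
Intermediate flow from 1 to 2: z_12 = a_12 · x_2 = 0.05 × 305.0125 / 0.59475 = 15.250625 / 0.59475 ≈ 25.642.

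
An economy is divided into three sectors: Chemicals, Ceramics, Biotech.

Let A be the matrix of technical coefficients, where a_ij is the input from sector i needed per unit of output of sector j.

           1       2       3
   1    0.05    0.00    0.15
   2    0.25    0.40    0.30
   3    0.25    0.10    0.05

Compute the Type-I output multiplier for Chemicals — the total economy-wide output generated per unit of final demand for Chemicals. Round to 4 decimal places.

I − A =
  [   0.95     0.00    -0.15]
  [  -0.25     0.60    -0.30]
  [  -0.25    -0.10     0.95]
Cofactors of I−A, C_ij = (−1)^(i+j)·(minor ij) (rows/columns in the sector order above):
  C_11 = (0.60)(0.95) − (-0.30)(-0.10) = 0.5400
  C_12 = −[(-0.25)(0.95) − (-0.30)(-0.25)] = 0.3125
  C_13 = (-0.25)(-0.10) − (0.60)(-0.25) = 0.1750
  C_21 = −[(0.00)(0.95) − (-0.15)(-0.10)] = 0.0150
  C_22 = (0.95)(0.95) − (-0.15)(-0.25) = 0.8650
  C_23 = −[(0.95)(-0.10) − (0.00)(-0.25)] = 0.0950
  C_31 = (0.00)(-0.30) − (-0.15)(0.60) = 0.0900
  C_32 = −[(0.95)(-0.30) − (-0.15)(-0.25)] = 0.3225
  C_33 = (0.95)(0.60) − (0.00)(-0.25) = 0.5700
det(I−A) = Σ_j (I−A)_1j·C_1j = (0.95)(0.5400) + (0.00)(0.3125) + (-0.15)(0.1750) = 0.48675
adj(I−A) = Cᵀ =
  [ 0.5400   0.0150   0.0900]
  [ 0.3125   0.8650   0.3225]
  [ 0.1750   0.0950   0.5700]
(I − A)⁻¹ = adj(I−A) / det(I−A) ≈
  [   1.10940     0.03082     0.18490]
  [   0.64201     1.77709     0.66256]
  [   0.35953     0.19517     1.17103]
The output multiplier for sector j is the column-j sum of the Leontief inverse (I − A)⁻¹ = adj(I−A) / det(I−A).
Column 1 of adj(I−A): (0.5400, 0.3125, 0.1750); det(I−A) = 0.48675.
m_1 = (0.5400 + 0.3125 + 0.1750) / 0.48675 = 1.0275 / 0.48675 ≈ 2.1109.

m_1 = 2.1109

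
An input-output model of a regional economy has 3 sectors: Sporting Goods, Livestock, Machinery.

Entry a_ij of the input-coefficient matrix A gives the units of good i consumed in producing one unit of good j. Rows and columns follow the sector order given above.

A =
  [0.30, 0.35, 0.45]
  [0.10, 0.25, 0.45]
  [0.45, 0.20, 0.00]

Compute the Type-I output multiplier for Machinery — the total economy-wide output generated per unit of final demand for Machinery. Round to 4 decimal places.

m_M = 6.8886

I − A =
  [   0.70    -0.35    -0.45]
  [  -0.10     0.75    -0.45]
  [  -0.45    -0.20     1.00]
Cofactors of I−A, C_ij = (−1)^(i+j)·(minor ij) (rows/columns in the sector order above):
  C_11 = (0.75)(1.00) − (-0.45)(-0.20) = 0.6600
  C_12 = −[(-0.10)(1.00) − (-0.45)(-0.45)] = 0.3025
  C_13 = (-0.10)(-0.20) − (0.75)(-0.45) = 0.3575
  C_21 = −[(-0.35)(1.00) − (-0.45)(-0.20)] = 0.4400
  C_22 = (0.70)(1.00) − (-0.45)(-0.45) = 0.4975
  C_23 = −[(0.70)(-0.20) − (-0.35)(-0.45)] = 0.2975
  C_31 = (-0.35)(-0.45) − (-0.45)(0.75) = 0.4950
  C_32 = −[(0.70)(-0.45) − (-0.45)(-0.10)] = 0.3600
  C_33 = (0.70)(0.75) − (-0.35)(-0.10) = 0.4900
det(I−A) = Σ_j (I−A)_1j·C_1j = (0.70)(0.6600) + (-0.35)(0.3025) + (-0.45)(0.3575) = 0.19525
adj(I−A) = Cᵀ =
  [ 0.6600   0.4400   0.4950]
  [ 0.3025   0.4975   0.3600]
  [ 0.3575   0.2975   0.4900]
(I − A)⁻¹ = adj(I−A) / det(I−A) ≈
  [   3.38028     2.25352     2.53521]
  [   1.54930     2.54802     1.84379]
  [   1.83099     1.52369     2.50960]
The output multiplier for sector j is the column-j sum of the Leontief inverse (I − A)⁻¹ = adj(I−A) / det(I−A).
Column M of adj(I−A): (0.4950, 0.3600, 0.4900); det(I−A) = 0.19525.
m_M = (0.4950 + 0.3600 + 0.4900) / 0.19525 = 1.345 / 0.19525 ≈ 6.8886.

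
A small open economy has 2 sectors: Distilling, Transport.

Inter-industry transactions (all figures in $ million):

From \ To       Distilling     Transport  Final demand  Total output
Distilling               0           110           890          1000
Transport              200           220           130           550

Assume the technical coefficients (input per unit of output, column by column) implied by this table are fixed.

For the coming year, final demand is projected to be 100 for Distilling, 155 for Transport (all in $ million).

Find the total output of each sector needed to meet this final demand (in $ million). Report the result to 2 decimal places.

Technical coefficients a_ij = z_ij / X_j:
  a_11 = 0/1000 = 0.00, a_21 = 200/1000 = 0.20
  a_12 = 110/550 = 0.20, a_22 = 220/550 = 0.40
I − A =
  [   1.00    -0.20]
  [  -0.20     0.60]
det(I−A) = (1.00)(0.60) − (-0.20)(-0.20) = 0.5600
adj(I−A) = [[0.60, 0.20], [0.20, 1.00]]
(I − A)⁻¹ = adj(I−A) / det(I−A) ≈
  [   1.0714     0.3571]
  [   0.3571     1.7857]
x = (I − A)⁻¹ d = adj(I−A)·d / det(I−A), with det(I−A) = 0.5600:
  x_1 = (0.60·100 + 0.20·155) / 0.5600 = 91.00 / 0.5600 = 162.50
  x_2 = (0.20·100 + 1.00·155) / 0.5600 = 175.00 / 0.5600 = 312.50

x_1 = 162.50, x_2 = 312.50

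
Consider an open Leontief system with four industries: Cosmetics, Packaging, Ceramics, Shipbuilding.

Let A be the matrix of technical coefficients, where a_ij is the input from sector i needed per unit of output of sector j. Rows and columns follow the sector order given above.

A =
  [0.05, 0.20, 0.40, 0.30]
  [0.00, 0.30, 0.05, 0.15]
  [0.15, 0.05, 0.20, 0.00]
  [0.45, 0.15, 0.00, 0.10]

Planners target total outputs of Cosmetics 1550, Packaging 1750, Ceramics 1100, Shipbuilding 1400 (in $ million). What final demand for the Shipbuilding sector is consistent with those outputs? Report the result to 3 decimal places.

I − A =
  [   0.95    -0.20    -0.40    -0.30]
  [   0.00     0.70    -0.05    -0.15]
  [  -0.15    -0.05     0.80     0.00]
  [  -0.45    -0.15     0.00     0.90]
d = (I − A) x:
  d_1 = (+0.95)·1550 + (-0.20)·1750 + (-0.40)·1100 + (-0.30)·1400 = 262.500
  d_2 = (+0.00)·1550 + (+0.70)·1750 + (-0.05)·1100 + (-0.15)·1400 = 960.000
  d_3 = (-0.15)·1550 + (-0.05)·1750 + (+0.80)·1100 + (+0.00)·1400 = 560.000
  d_4 = (-0.45)·1550 + (-0.15)·1750 + (+0.00)·1100 + (+0.90)·1400 = 300.000

d_4 = 300.000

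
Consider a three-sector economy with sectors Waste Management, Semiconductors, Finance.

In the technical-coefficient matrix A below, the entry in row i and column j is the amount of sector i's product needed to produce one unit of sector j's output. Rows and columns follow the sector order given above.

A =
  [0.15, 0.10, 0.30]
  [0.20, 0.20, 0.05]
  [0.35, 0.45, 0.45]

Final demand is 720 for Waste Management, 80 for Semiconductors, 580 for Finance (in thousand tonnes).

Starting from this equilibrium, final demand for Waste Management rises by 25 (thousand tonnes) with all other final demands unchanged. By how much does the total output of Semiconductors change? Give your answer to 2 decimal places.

Δx_2 = 13.79

I − A =
  [   0.85    -0.10    -0.30]
  [  -0.20     0.80    -0.05]
  [  -0.35    -0.45     0.55]
Cofactors of I−A, C_ij = (−1)^(i+j)·(minor ij) (rows/columns in the sector order above):
  C_11 = (0.80)(0.55) − (-0.05)(-0.45) = 0.4175
  C_12 = −[(-0.20)(0.55) − (-0.05)(-0.35)] = 0.1275
  C_13 = (-0.20)(-0.45) − (0.80)(-0.35) = 0.3700
  C_21 = −[(-0.10)(0.55) − (-0.30)(-0.45)] = 0.1900
  C_22 = (0.85)(0.55) − (-0.30)(-0.35) = 0.3625
  C_23 = −[(0.85)(-0.45) − (-0.10)(-0.35)] = 0.4175
  C_31 = (-0.10)(-0.05) − (-0.30)(0.80) = 0.2450
  C_32 = −[(0.85)(-0.05) − (-0.30)(-0.20)] = 0.1025
  C_33 = (0.85)(0.80) − (-0.10)(-0.20) = 0.6600
det(I−A) = Σ_j (I−A)_1j·C_1j = (0.85)(0.4175) + (-0.10)(0.1275) + (-0.30)(0.3700) = 0.231125
adj(I−A) = Cᵀ =
  [ 0.4175   0.1900   0.2450]
  [ 0.1275   0.3625   0.1025]
  [ 0.3700   0.4175   0.6600]
(I − A)⁻¹ = adj(I−A) / det(I−A) ≈
  [   1.8064     0.8221     1.0600]
  [   0.5516     1.5684     0.4435]
  [   1.6009     1.8064     2.8556]
Δx = (I − A)⁻¹ Δd with Δd having +25 in the Waste Management component and 0 elsewhere.
So Δx_2 = L_21 · (+25), where L_21 = adj(I−A)_21 / det(I−A) = 0.1275 / 0.231125.
Δx_2 = 0.1275 × (+25) / 0.231125 = 3.1875 / 0.231125 ≈ 13.79.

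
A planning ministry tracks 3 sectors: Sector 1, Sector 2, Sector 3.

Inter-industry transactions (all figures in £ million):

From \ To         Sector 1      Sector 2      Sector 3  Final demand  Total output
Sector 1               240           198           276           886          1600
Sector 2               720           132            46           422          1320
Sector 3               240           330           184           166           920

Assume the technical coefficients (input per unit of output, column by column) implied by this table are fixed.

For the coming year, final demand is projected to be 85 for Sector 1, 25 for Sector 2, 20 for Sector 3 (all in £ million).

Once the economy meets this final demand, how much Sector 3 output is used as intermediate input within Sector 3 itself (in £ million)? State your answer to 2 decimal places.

Technical coefficients a_ij = z_ij / X_j:
  a_11 = 240/1600 = 0.15, a_21 = 720/1600 = 0.45, a_31 = 240/1600 = 0.15
  a_12 = 198/1320 = 0.15, a_22 = 132/1320 = 0.10, a_32 = 330/1320 = 0.25
  a_13 = 276/920 = 0.30, a_23 = 46/920 = 0.05, a_33 = 184/920 = 0.20
I − A =
  [   0.85    -0.15    -0.30]
  [  -0.45     0.90    -0.05]
  [  -0.15    -0.25     0.80]
Cofactors of I−A, C_ij = (−1)^(i+j)·(minor ij) (rows/columns in the sector order above):
  C_11 = (0.90)(0.80) − (-0.05)(-0.25) = 0.7075
  C_12 = −[(-0.45)(0.80) − (-0.05)(-0.15)] = 0.3675
  C_13 = (-0.45)(-0.25) − (0.90)(-0.15) = 0.2475
  C_21 = −[(-0.15)(0.80) − (-0.30)(-0.25)] = 0.1950
  C_22 = (0.85)(0.80) − (-0.30)(-0.15) = 0.6350
  C_23 = −[(0.85)(-0.25) − (-0.15)(-0.15)] = 0.2350
  C_31 = (-0.15)(-0.05) − (-0.30)(0.90) = 0.2775
  C_32 = −[(0.85)(-0.05) − (-0.30)(-0.45)] = 0.1775
  C_33 = (0.85)(0.90) − (-0.15)(-0.45) = 0.6975
det(I−A) = Σ_j (I−A)_1j·C_1j = (0.85)(0.7075) + (-0.15)(0.3675) + (-0.30)(0.2475) = 0.4720
adj(I−A) = Cᵀ =
  [ 0.7075   0.1950   0.2775]
  [ 0.3675   0.6350   0.1775]
  [ 0.2475   0.2350   0.6975]
(I − A)⁻¹ = adj(I−A) / det(I−A) ≈
  [   1.4989     0.4131     0.5879]
  [   0.7786     1.3453     0.3761]
  [   0.5244     0.4979     1.4778]
First solve x = (I − A)⁻¹ d = adj(I−A)·d / det(I−A); in particular x_3 = (0.2475·85 + 0.2350·25 + 0.6975·20) / 0.4720 = 40.8625 / 0.4720 ≈ 86.5731.
Intermediate flow from 3 to 3: z_33 = a_33 · x_3 = 0.20 × 40.8625 / 0.4720 = 8.1725 / 0.4720 ≈ 17.31.

z_33 = 17.31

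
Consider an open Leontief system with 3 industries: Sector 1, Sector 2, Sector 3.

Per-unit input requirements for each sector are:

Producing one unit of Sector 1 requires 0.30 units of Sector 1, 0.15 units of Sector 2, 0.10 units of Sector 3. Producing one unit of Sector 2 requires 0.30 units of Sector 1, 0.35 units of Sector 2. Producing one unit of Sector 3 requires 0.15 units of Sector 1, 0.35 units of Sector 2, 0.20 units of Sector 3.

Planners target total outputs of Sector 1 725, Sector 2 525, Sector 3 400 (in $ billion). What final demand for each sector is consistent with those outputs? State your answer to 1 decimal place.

I − A =
  [   0.70    -0.30    -0.15]
  [  -0.15     0.65    -0.35]
  [  -0.10     0.00     0.80]
d = (I − A) x:
  d_1 = (+0.70)·725 + (-0.30)·525 + (-0.15)·400 = 290.0
  d_2 = (-0.15)·725 + (+0.65)·525 + (-0.35)·400 = 92.5
  d_3 = (-0.10)·725 + (+0.00)·525 + (+0.80)·400 = 247.5

d_1 = 290.0, d_2 = 92.5, d_3 = 247.5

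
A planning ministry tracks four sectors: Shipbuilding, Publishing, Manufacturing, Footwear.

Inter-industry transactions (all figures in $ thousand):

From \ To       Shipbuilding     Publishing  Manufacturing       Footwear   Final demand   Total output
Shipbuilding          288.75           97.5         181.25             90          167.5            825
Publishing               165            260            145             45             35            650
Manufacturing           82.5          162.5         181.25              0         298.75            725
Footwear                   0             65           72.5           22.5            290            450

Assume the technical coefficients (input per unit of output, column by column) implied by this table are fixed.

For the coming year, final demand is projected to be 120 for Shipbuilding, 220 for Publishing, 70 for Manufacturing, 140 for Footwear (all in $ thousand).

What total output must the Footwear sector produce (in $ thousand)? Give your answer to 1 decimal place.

x_F = 271.9

Technical coefficients a_ij = z_ij / X_j:
  a_SS = 288.75/825 = 0.35, a_PS = 165/825 = 0.20, a_MS = 82.5/825 = 0.10, a_FS = 0/825 = 0.00
  a_SP = 97.5/650 = 0.15, a_PP = 260/650 = 0.40, a_MP = 162.5/650 = 0.25, a_FP = 65/650 = 0.10
  a_SM = 181.25/725 = 0.25, a_PM = 145/725 = 0.20, a_MM = 181.25/725 = 0.25, a_FM = 72.5/725 = 0.10
  a_SF = 90/450 = 0.20, a_PF = 45/450 = 0.10, a_MF = 0/450 = 0.00, a_FF = 22.5/450 = 0.05
I − A =
  [   0.65    -0.15    -0.25    -0.20]
  [  -0.20     0.60    -0.20    -0.10]
  [  -0.10    -0.25     0.75     0.00]
  [   0.00    -0.10    -0.10     0.95]
Compute the cofactors C_ij = (−1)^(i+j)·(3×3 minor ij) of I−A; the adjugate is their transpose:
adj(I−A) = Cᵀ =
  [ 0.370000   0.186250   0.186000   0.097500]
  [ 0.162500   0.437375   0.181500   0.080250]
  [ 0.103500   0.170625   0.331500   0.039750]
  [ 0.028000   0.064000   0.054000   0.207000]
det(I−A) = Σ_j (I−A)_1j·C_1j = (0.65)(0.370000) + (-0.15)(0.162500) + (-0.25)(0.103500) + (-0.20)(0.028000) = 0.18465
(I − A)⁻¹ = adj(I−A) / det(I−A) ≈
  [   2.0038     1.0087     1.0073     0.5280]
  [   0.8800     2.3687     0.9829     0.4346]
  [   0.5605     0.9240     1.7953     0.2153]
  [   0.1516     0.3466     0.2924     1.1210]
x = (I − A)⁻¹ d = adj(I−A)·d / det(I−A), with det(I−A) = 0.18465:
  x_S = (0.370000·120 + 0.186250·220 + 0.186000·70 + 0.097500·140) / 0.18465 = 112.045 / 0.18465 ≈ 606.8
  x_P = (0.162500·120 + 0.437375·220 + 0.181500·70 + 0.080250·140) / 0.18465 = 139.6625 / 0.18465 ≈ 756.4
  x_M = (0.103500·120 + 0.170625·220 + 0.331500·70 + 0.039750·140) / 0.18465 = 78.7275 / 0.18465 ≈ 426.4
  x_F = (0.028000·120 + 0.064000·220 + 0.054000·70 + 0.207000·140) / 0.18465 = 50.20 / 0.18465 ≈ 271.9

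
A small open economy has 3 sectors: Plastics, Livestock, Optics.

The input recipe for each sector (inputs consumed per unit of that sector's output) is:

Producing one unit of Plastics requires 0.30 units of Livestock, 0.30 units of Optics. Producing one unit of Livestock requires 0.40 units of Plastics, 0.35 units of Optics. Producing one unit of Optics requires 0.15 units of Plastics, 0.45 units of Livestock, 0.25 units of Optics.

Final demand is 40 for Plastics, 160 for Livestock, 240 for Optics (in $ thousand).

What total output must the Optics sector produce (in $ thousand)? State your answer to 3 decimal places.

x_3 = 780.400

I − A =
  [   1.00    -0.40    -0.15]
  [  -0.30     1.00    -0.45]
  [  -0.30    -0.35     0.75]
Cofactors of I−A, C_ij = (−1)^(i+j)·(minor ij) (rows/columns in the sector order above):
  C_11 = (1.00)(0.75) − (-0.45)(-0.35) = 0.5925
  C_12 = −[(-0.30)(0.75) − (-0.45)(-0.30)] = 0.3600
  C_13 = (-0.30)(-0.35) − (1.00)(-0.30) = 0.4050
  C_21 = −[(-0.40)(0.75) − (-0.15)(-0.35)] = 0.3525
  C_22 = (1.00)(0.75) − (-0.15)(-0.30) = 0.7050
  C_23 = −[(1.00)(-0.35) − (-0.40)(-0.30)] = 0.4700
  C_31 = (-0.40)(-0.45) − (-0.15)(1.00) = 0.3300
  C_32 = −[(1.00)(-0.45) − (-0.15)(-0.30)] = 0.4950
  C_33 = (1.00)(1.00) − (-0.40)(-0.30) = 0.8800
det(I−A) = Σ_j (I−A)_1j·C_1j = (1.00)(0.5925) + (-0.40)(0.3600) + (-0.15)(0.4050) = 0.38775
adj(I−A) = Cᵀ =
  [ 0.5925   0.3525   0.3300]
  [ 0.3600   0.7050   0.4950]
  [ 0.4050   0.4700   0.8800]
(I − A)⁻¹ = adj(I−A) / det(I−A) ≈
  [   1.5280     0.9091     0.8511]
  [   0.9284     1.8182     1.2766]
  [   1.0445     1.2121     2.2695]
x = (I − A)⁻¹ d = adj(I−A)·d / det(I−A), with det(I−A) = 0.38775:
  x_1 = (0.5925·40 + 0.3525·160 + 0.3300·240) / 0.38775 = 159.30 / 0.38775 ≈ 410.832
  x_2 = (0.3600·40 + 0.7050·160 + 0.4950·240) / 0.38775 = 246.00 / 0.38775 ≈ 634.429
  x_3 = (0.4050·40 + 0.4700·160 + 0.8800·240) / 0.38775 = 302.60 / 0.38775 ≈ 780.400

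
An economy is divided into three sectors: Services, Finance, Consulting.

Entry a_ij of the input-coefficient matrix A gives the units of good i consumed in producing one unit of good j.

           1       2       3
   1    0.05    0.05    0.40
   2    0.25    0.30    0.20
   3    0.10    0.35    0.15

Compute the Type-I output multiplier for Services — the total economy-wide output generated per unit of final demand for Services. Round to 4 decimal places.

I − A =
  [   0.95    -0.05    -0.40]
  [  -0.25     0.70    -0.20]
  [  -0.10    -0.35     0.85]
Cofactors of I−A, C_ij = (−1)^(i+j)·(minor ij) (rows/columns in the sector order above):
  C_11 = (0.70)(0.85) − (-0.20)(-0.35) = 0.5250
  C_12 = −[(-0.25)(0.85) − (-0.20)(-0.10)] = 0.2325
  C_13 = (-0.25)(-0.35) − (0.70)(-0.10) = 0.1575
  C_21 = −[(-0.05)(0.85) − (-0.40)(-0.35)] = 0.1825
  C_22 = (0.95)(0.85) − (-0.40)(-0.10) = 0.7675
  C_23 = −[(0.95)(-0.35) − (-0.05)(-0.10)] = 0.3375
  C_31 = (-0.05)(-0.20) − (-0.40)(0.70) = 0.2900
  C_32 = −[(0.95)(-0.20) − (-0.40)(-0.25)] = 0.2900
  C_33 = (0.95)(0.70) − (-0.05)(-0.25) = 0.6525
det(I−A) = Σ_j (I−A)_1j·C_1j = (0.95)(0.5250) + (-0.05)(0.2325) + (-0.40)(0.1575) = 0.424125
adj(I−A) = Cᵀ =
  [ 0.5250   0.1825   0.2900]
  [ 0.2325   0.7675   0.2900]
  [ 0.1575   0.3375   0.6525]
(I − A)⁻¹ = adj(I−A) / det(I−A) ≈
  [   1.23784     0.43030     0.68376]
  [   0.54819     1.80961     0.68376]
  [   0.37135     0.79576     1.53846]
The output multiplier for sector j is the column-j sum of the Leontief inverse (I − A)⁻¹ = adj(I−A) / det(I−A).
Column 1 of adj(I−A): (0.5250, 0.2325, 0.1575); det(I−A) = 0.424125.
m_1 = (0.5250 + 0.2325 + 0.1575) / 0.424125 = 0.915 / 0.424125 ≈ 2.1574.

m_1 = 2.1574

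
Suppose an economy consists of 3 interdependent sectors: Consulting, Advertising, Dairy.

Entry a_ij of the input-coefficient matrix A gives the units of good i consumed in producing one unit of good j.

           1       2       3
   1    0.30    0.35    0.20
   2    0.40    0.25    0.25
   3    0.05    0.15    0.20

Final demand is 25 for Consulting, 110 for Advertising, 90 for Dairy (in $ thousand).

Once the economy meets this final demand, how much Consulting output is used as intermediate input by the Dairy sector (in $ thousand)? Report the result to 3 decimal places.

I − A =
  [   0.70    -0.35    -0.20]
  [  -0.40     0.75    -0.25]
  [  -0.05    -0.15     0.80]
Cofactors of I−A, C_ij = (−1)^(i+j)·(minor ij) (rows/columns in the sector order above):
  C_11 = (0.75)(0.80) − (-0.25)(-0.15) = 0.5625
  C_12 = −[(-0.40)(0.80) − (-0.25)(-0.05)] = 0.3325
  C_13 = (-0.40)(-0.15) − (0.75)(-0.05) = 0.0975
  C_21 = −[(-0.35)(0.80) − (-0.20)(-0.15)] = 0.3100
  C_22 = (0.70)(0.80) − (-0.20)(-0.05) = 0.5500
  C_23 = −[(0.70)(-0.15) − (-0.35)(-0.05)] = 0.1225
  C_31 = (-0.35)(-0.25) − (-0.20)(0.75) = 0.2375
  C_32 = −[(0.70)(-0.25) − (-0.20)(-0.40)] = 0.2550
  C_33 = (0.70)(0.75) − (-0.35)(-0.40) = 0.3850
det(I−A) = Σ_j (I−A)_1j·C_1j = (0.70)(0.5625) + (-0.35)(0.3325) + (-0.20)(0.0975) = 0.257875
adj(I−A) = Cᵀ =
  [ 0.5625   0.3100   0.2375]
  [ 0.3325   0.5500   0.2550]
  [ 0.0975   0.1225   0.3850]
(I − A)⁻¹ = adj(I−A) / det(I−A) ≈
  [   2.1813     1.2021     0.9210]
  [   1.2894     2.1328     0.9889]
  [   0.3781     0.4750     1.4930]
First solve x = (I − A)⁻¹ d = adj(I−A)·d / det(I−A); in particular x_3 = (0.0975·25 + 0.1225·110 + 0.3850·90) / 0.257875 = 50.5625 / 0.257875 ≈ 196.07368.
Intermediate flow from 1 to 3: z_13 = a_13 · x_3 = 0.20 × 50.5625 / 0.257875 = 10.1125 / 0.257875 ≈ 39.215.

z_13 = 39.215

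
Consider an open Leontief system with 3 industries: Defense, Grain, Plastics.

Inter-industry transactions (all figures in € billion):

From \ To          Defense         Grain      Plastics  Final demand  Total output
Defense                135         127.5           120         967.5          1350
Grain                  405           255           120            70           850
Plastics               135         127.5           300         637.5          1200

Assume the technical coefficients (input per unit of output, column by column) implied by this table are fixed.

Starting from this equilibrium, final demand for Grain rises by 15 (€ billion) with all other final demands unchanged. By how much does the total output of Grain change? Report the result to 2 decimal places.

Technical coefficients a_ij = z_ij / X_j:
  a_DD = 135/1350 = 0.10, a_GD = 405/1350 = 0.30, a_PD = 135/1350 = 0.10
  a_DG = 127.5/850 = 0.15, a_GG = 255/850 = 0.30, a_PG = 127.5/850 = 0.15
  a_DP = 120/1200 = 0.10, a_GP = 120/1200 = 0.10, a_PP = 300/1200 = 0.25
I − A =
  [   0.90    -0.15    -0.10]
  [  -0.30     0.70    -0.10]
  [  -0.10    -0.15     0.75]
Cofactors of I−A, C_ij = (−1)^(i+j)·(minor ij) (rows/columns in the sector order above):
  C_11 = (0.70)(0.75) − (-0.10)(-0.15) = 0.5100
  C_12 = −[(-0.30)(0.75) − (-0.10)(-0.10)] = 0.2350
  C_13 = (-0.30)(-0.15) − (0.70)(-0.10) = 0.1150
  C_21 = −[(-0.15)(0.75) − (-0.10)(-0.15)] = 0.1275
  C_22 = (0.90)(0.75) − (-0.10)(-0.10) = 0.6650
  C_23 = −[(0.90)(-0.15) − (-0.15)(-0.10)] = 0.1500
  C_31 = (-0.15)(-0.10) − (-0.10)(0.70) = 0.0850
  C_32 = −[(0.90)(-0.10) − (-0.10)(-0.30)] = 0.1200
  C_33 = (0.90)(0.70) − (-0.15)(-0.30) = 0.5850
det(I−A) = Σ_j (I−A)_1j·C_1j = (0.90)(0.5100) + (-0.15)(0.2350) + (-0.10)(0.1150) = 0.41225
adj(I−A) = Cᵀ =
  [ 0.5100   0.1275   0.0850]
  [ 0.2350   0.6650   0.1200]
  [ 0.1150   0.1500   0.5850]
(I − A)⁻¹ = adj(I−A) / det(I−A) ≈
  [   1.2371     0.3093     0.2062]
  [   0.5700     1.6131     0.2911]
  [   0.2790     0.3639     1.4190]
Δx = (I − A)⁻¹ Δd with Δd having +15 in the Grain component and 0 elsewhere.
So Δx_G = L_GG · (+15), where L_GG = adj(I−A)_GG / det(I−A) = 0.6650 / 0.41225.
Δx_G = 0.6650 × (+15) / 0.41225 = 9.975 / 0.41225 ≈ 24.20.

Δx_G = 24.20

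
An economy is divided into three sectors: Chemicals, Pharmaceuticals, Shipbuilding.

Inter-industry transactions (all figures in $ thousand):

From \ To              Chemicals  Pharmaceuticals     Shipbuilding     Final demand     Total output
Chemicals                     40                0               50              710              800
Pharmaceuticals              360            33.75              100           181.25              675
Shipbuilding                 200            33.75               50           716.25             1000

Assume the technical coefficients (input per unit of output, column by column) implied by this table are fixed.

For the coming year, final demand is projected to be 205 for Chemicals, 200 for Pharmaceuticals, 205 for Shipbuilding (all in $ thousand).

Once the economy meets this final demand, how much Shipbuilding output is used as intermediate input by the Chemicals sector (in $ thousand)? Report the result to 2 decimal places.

Technical coefficients a_ij = z_ij / X_j:
  a_CC = 40/800 = 0.05, a_PC = 360/800 = 0.45, a_SC = 200/800 = 0.25
  a_CP = 0/675 = 0.00, a_PP = 33.75/675 = 0.05, a_SP = 33.75/675 = 0.05
  a_CS = 50/1000 = 0.05, a_PS = 100/1000 = 0.10, a_SS = 50/1000 = 0.05
I − A =
  [   0.95     0.00    -0.05]
  [  -0.45     0.95    -0.10]
  [  -0.25    -0.05     0.95]
Cofactors of I−A, C_ij = (−1)^(i+j)·(minor ij) (rows/columns in the sector order above):
  C_11 = (0.95)(0.95) − (-0.10)(-0.05) = 0.8975
  C_12 = −[(-0.45)(0.95) − (-0.10)(-0.25)] = 0.4525
  C_13 = (-0.45)(-0.05) − (0.95)(-0.25) = 0.2600
  C_21 = −[(0.00)(0.95) − (-0.05)(-0.05)] = 0.0025
  C_22 = (0.95)(0.95) − (-0.05)(-0.25) = 0.8900
  C_23 = −[(0.95)(-0.05) − (0.00)(-0.25)] = 0.0475
  C_31 = (0.00)(-0.10) − (-0.05)(0.95) = 0.0475
  C_32 = −[(0.95)(-0.10) − (-0.05)(-0.45)] = 0.1175
  C_33 = (0.95)(0.95) − (0.00)(-0.45) = 0.9025
det(I−A) = Σ_j (I−A)_1j·C_1j = (0.95)(0.8975) + (0.00)(0.4525) + (-0.05)(0.2600) = 0.839625
adj(I−A) = Cᵀ =
  [ 0.8975   0.0025   0.0475]
  [ 0.4525   0.8900   0.1175]
  [ 0.2600   0.0475   0.9025]
(I − A)⁻¹ = adj(I−A) / det(I−A) ≈
  [   1.0689     0.0030     0.0566]
  [   0.5389     1.0600     0.1399]
  [   0.3097     0.0566     1.0749]
First solve x = (I − A)⁻¹ d = adj(I−A)·d / det(I−A); in particular x_C = (0.8975·205 + 0.0025·200 + 0.0475·205) / 0.839625 = 194.225 / 0.839625 ≈ 231.3235.
Intermediate flow from S to C: z_SC = a_SC · x_C = 0.25 × 194.225 / 0.839625 = 48.55625 / 0.839625 ≈ 57.83.

z_SC = 57.83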